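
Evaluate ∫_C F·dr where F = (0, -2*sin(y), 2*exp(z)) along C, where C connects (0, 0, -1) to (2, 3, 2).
-2 + 2*cos(3) - 2*exp(-1) + 2*exp(2)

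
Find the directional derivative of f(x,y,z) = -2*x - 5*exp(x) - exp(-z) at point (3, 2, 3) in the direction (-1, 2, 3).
sqrt(14)*(3 + (2 + 5*exp(3))*exp(3))*exp(-3)/14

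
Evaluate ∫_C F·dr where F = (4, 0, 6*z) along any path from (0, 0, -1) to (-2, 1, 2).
1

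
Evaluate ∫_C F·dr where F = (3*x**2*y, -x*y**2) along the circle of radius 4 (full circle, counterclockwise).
-256*pi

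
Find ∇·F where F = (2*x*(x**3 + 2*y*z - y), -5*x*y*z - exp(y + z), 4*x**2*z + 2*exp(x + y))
8*x**3 + 4*x**2 - 5*x*z + 4*y*z - 2*y - exp(y + z)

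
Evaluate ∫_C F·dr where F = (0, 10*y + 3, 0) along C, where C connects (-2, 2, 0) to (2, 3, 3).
28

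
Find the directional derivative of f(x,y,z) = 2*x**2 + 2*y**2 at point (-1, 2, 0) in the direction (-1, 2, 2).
20/3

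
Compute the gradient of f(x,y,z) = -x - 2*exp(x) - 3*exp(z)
(-2*exp(x) - 1, 0, -3*exp(z))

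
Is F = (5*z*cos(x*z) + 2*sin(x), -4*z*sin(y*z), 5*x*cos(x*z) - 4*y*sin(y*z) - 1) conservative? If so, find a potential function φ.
Yes, F is conservative. φ = -z + 5*sin(x*z) - 2*cos(x) + 4*cos(y*z)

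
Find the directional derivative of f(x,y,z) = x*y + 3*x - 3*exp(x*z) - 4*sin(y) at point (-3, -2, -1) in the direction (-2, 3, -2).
-sqrt(17)*(12*cos(2) + 11 + 24*exp(3))/17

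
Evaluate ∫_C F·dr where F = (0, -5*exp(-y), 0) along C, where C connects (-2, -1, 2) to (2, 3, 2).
5*(1 - exp(4))*exp(-3)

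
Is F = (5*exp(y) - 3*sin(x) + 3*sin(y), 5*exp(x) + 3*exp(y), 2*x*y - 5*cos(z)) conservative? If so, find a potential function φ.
No, ∇×F = (2*x, -2*y, 5*exp(x) - 5*exp(y) - 3*cos(y)) ≠ 0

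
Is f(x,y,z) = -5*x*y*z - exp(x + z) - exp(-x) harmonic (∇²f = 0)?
No, ∇²f = (-2*exp(2*x + z) - 1)*exp(-x)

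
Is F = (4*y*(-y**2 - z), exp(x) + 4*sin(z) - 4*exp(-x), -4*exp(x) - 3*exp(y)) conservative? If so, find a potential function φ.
No, ∇×F = (-3*exp(y) - 4*cos(z), -4*y + 4*exp(x), 12*y**2 + 4*z + exp(x) + 4*exp(-x)) ≠ 0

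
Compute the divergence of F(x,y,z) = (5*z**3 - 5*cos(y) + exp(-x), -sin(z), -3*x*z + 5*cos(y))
-3*x - exp(-x)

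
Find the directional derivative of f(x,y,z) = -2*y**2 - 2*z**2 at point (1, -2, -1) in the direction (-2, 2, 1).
20/3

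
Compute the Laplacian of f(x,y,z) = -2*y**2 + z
-4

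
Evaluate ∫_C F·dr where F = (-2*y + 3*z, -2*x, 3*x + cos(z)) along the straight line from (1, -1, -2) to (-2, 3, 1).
sin(1) + sin(2) + 10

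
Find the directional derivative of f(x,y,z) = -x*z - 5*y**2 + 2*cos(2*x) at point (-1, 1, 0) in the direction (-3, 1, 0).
-sqrt(10)*(5 + 6*sin(2))/5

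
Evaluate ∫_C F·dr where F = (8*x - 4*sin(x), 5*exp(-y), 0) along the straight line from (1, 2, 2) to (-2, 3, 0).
-4*cos(1) + 4*cos(2) - 5*exp(-3) + 5*exp(-2) + 12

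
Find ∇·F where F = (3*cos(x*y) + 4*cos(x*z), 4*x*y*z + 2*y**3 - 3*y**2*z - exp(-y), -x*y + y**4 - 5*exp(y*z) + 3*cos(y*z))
4*x*z + 6*y**2 - 6*y*z - 5*y*exp(y*z) - 3*y*sin(x*y) - 3*y*sin(y*z) - 4*z*sin(x*z) + exp(-y)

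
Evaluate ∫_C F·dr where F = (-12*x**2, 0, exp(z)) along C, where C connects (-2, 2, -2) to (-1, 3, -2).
-28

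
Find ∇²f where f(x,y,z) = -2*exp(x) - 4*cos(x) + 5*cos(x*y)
-5*x**2*cos(x*y) - 5*y**2*cos(x*y) - 2*exp(x) + 4*cos(x)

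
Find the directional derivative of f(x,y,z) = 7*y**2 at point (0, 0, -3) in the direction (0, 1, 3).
0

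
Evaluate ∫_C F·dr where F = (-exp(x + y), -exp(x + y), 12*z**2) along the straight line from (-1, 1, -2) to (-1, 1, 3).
140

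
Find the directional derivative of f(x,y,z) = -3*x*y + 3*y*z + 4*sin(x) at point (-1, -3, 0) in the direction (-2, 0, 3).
-sqrt(13)*(8*cos(1) + 45)/13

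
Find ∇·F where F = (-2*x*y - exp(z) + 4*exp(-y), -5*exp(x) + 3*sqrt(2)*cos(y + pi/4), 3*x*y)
-2*y - 3*sqrt(2)*sin(y + pi/4)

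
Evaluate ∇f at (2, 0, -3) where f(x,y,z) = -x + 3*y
(-1, 3, 0)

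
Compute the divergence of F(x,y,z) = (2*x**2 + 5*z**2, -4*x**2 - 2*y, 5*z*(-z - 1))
4*x - 10*z - 7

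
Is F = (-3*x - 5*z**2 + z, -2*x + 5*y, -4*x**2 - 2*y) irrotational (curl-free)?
No, ∇×F = (-2, 8*x - 10*z + 1, -2)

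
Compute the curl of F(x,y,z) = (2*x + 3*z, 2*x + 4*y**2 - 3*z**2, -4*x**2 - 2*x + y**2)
(2*y + 6*z, 8*x + 5, 2)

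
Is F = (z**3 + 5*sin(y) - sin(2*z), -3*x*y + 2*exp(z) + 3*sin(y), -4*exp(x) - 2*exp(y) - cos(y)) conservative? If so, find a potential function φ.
No, ∇×F = (-2*exp(y) - 2*exp(z) + sin(y), 3*z**2 + 4*exp(x) - 2*cos(2*z), -3*y - 5*cos(y)) ≠ 0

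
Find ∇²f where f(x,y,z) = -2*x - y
0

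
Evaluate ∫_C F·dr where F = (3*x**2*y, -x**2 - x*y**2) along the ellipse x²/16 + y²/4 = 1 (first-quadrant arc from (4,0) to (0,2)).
-26*pi - 64/3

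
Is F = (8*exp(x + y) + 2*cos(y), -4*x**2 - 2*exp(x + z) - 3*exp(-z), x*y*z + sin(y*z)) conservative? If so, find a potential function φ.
No, ∇×F = (x*z + z*cos(y*z) + 2*exp(x + z) - 3*exp(-z), -y*z, -8*x - 8*exp(x + y) - 2*exp(x + z) + 2*sin(y)) ≠ 0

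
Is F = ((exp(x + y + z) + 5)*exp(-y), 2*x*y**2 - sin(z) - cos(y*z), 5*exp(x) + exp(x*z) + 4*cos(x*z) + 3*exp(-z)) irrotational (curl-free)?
No, ∇×F = (-y*sin(y*z) + cos(z), -z*exp(x*z) + 4*z*sin(x*z) - 5*exp(x) + exp(x + z), 2*y**2 + 5*exp(-y))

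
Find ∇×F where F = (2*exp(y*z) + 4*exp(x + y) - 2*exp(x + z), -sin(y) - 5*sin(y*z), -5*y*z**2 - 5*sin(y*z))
(5*y*cos(y*z) - 5*z**2 - 5*z*cos(y*z), 2*y*exp(y*z) - 2*exp(x + z), -2*z*exp(y*z) - 4*exp(x + y))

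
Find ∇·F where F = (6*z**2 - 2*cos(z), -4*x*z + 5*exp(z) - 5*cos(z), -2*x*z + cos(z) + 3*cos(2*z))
-2*x - sin(z) - 6*sin(2*z)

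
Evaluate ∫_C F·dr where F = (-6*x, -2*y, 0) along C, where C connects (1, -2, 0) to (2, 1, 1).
-6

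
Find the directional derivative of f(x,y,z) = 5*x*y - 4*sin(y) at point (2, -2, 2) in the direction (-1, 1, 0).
2*sqrt(2)*(5 - cos(2))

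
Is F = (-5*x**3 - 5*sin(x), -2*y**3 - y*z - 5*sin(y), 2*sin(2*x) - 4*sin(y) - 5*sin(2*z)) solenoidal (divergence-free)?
No, ∇·F = -15*x**2 - 6*y**2 - z - 5*cos(x) - 5*cos(y) - 10*cos(2*z)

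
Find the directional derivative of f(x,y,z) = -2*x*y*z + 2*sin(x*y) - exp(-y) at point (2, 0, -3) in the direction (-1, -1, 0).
-17*sqrt(2)/2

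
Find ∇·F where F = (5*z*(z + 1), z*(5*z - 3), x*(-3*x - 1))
0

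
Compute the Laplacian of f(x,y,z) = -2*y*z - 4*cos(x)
4*cos(x)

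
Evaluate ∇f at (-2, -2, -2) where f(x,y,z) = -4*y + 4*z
(0, -4, 4)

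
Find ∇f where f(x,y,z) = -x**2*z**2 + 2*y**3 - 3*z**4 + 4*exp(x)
(-2*x*z**2 + 4*exp(x), 6*y**2, 2*z*(-x**2 - 6*z**2))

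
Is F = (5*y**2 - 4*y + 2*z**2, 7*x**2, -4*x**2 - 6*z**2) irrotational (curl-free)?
No, ∇×F = (0, 8*x + 4*z, 14*x - 10*y + 4)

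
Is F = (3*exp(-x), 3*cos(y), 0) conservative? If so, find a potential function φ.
Yes, F is conservative. φ = 3*sin(y) - 3*exp(-x)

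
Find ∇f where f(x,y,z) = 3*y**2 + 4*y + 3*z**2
(0, 6*y + 4, 6*z)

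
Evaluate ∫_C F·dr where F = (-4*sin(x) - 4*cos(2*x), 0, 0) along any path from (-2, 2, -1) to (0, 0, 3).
-2*sin(4) - 4*cos(2) + 4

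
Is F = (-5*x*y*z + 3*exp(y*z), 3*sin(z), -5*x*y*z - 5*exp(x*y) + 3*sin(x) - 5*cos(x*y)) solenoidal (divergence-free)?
No, ∇·F = 5*y*(-x - z)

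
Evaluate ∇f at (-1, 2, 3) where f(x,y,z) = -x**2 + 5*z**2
(2, 0, 30)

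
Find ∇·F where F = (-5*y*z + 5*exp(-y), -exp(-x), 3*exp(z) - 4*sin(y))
3*exp(z)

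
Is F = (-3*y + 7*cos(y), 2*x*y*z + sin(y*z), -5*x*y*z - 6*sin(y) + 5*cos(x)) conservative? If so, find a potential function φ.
No, ∇×F = (-2*x*y - 5*x*z - y*cos(y*z) - 6*cos(y), 5*y*z + 5*sin(x), 2*y*z + 7*sin(y) + 3) ≠ 0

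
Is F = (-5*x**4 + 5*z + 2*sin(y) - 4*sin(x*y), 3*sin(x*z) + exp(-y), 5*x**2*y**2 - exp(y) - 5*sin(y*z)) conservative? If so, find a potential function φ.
No, ∇×F = (10*x**2*y - 3*x*cos(x*z) - 5*z*cos(y*z) - exp(y), -10*x*y**2 + 5, 4*x*cos(x*y) + 3*z*cos(x*z) - 2*cos(y)) ≠ 0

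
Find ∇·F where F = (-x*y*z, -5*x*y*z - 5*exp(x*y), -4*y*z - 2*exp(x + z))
-5*x*z - 5*x*exp(x*y) - y*z - 4*y - 2*exp(x + z)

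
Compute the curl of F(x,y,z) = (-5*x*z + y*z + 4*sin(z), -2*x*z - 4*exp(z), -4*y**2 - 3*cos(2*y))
(2*x - 8*y + 4*exp(z) + 6*sin(2*y), -5*x + y + 4*cos(z), -3*z)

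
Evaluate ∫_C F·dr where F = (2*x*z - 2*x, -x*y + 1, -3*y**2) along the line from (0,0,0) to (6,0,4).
60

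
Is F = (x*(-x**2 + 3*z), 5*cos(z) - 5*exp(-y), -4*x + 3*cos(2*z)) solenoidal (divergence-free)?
No, ∇·F = -3*x**2 + 3*z - 6*sin(2*z) + 5*exp(-y)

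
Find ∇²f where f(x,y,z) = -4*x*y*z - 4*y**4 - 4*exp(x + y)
-48*y**2 - 8*exp(x + y)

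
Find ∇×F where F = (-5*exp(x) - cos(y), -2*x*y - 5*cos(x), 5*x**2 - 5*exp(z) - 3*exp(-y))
(3*exp(-y), -10*x, -2*y + 5*sin(x) - sin(y))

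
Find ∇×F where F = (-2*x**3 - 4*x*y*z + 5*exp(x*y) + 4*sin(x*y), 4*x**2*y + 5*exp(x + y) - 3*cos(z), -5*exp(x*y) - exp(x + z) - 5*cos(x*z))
(-5*x*exp(x*y) - 3*sin(z), -4*x*y + 5*y*exp(x*y) - 5*z*sin(x*z) + exp(x + z), 8*x*y + 4*x*z - 5*x*exp(x*y) - 4*x*cos(x*y) + 5*exp(x + y))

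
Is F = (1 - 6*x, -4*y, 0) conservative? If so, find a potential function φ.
Yes, F is conservative. φ = -3*x**2 + x - 2*y**2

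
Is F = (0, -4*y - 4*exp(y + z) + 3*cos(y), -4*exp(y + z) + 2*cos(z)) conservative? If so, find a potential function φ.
Yes, F is conservative. φ = -2*y**2 - 4*exp(y + z) + 3*sin(y) + 2*sin(z)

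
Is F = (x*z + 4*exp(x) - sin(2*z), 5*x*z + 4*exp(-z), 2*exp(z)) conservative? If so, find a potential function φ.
No, ∇×F = (-5*x + 4*exp(-z), x - 2*cos(2*z), 5*z) ≠ 0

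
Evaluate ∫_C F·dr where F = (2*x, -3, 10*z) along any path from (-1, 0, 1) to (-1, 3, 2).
6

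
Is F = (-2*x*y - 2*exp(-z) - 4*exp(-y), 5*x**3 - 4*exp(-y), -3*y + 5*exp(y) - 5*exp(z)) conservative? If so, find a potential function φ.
No, ∇×F = (5*exp(y) - 3, 2*exp(-z), 15*x**2 + 2*x - 4*exp(-y)) ≠ 0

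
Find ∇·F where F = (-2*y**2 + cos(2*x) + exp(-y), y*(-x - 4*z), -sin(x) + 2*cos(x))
-x - 4*z - 2*sin(2*x)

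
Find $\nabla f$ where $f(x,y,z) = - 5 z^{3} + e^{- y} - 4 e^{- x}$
(4*exp(-x), -exp(-y), -15*z**2)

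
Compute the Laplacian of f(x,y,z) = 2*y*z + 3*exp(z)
3*exp(z)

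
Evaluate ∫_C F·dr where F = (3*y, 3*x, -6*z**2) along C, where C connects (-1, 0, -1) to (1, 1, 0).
1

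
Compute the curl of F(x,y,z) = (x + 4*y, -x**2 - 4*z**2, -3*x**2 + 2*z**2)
(8*z, 6*x, -2*x - 4)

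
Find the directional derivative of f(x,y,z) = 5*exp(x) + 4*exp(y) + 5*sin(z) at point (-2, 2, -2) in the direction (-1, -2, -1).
-sqrt(6)*(5*exp(2)*cos(2) + 5 + 8*exp(4))*exp(-2)/6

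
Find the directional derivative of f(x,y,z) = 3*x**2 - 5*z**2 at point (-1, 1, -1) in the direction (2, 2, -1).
-22/3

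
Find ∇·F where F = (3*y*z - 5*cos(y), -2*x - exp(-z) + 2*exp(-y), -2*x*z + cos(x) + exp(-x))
-2*x - 2*exp(-y)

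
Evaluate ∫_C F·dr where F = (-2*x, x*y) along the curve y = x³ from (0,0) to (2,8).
356/7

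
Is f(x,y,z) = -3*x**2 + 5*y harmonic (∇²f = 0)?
No, ∇²f = -6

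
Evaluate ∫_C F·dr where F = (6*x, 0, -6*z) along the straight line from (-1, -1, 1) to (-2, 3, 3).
-15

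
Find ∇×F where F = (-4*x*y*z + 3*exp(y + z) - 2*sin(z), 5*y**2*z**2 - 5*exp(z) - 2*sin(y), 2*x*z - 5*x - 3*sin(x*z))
(-10*y**2*z + 5*exp(z), -4*x*y + 3*z*cos(x*z) - 2*z + 3*exp(y + z) - 2*cos(z) + 5, 4*x*z - 3*exp(y + z))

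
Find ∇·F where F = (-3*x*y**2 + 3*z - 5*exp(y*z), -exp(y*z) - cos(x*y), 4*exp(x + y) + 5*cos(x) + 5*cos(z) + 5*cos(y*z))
x*sin(x*y) - 3*y**2 - 5*y*sin(y*z) - z*exp(y*z) - 5*sin(z)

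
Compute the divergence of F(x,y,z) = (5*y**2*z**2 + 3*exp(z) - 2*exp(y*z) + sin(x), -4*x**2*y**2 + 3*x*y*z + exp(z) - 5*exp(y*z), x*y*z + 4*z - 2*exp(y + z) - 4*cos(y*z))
-8*x**2*y + x*y + 3*x*z + 4*y*sin(y*z) - 5*z*exp(y*z) - 2*exp(y + z) + cos(x) + 4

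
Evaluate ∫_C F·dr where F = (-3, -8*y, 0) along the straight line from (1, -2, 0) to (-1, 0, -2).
22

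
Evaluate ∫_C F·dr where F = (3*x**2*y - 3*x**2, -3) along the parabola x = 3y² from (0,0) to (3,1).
-48/7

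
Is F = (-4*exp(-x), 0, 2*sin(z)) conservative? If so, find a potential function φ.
Yes, F is conservative. φ = -2*cos(z) + 4*exp(-x)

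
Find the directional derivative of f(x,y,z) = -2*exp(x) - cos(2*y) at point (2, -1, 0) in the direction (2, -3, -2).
2*sqrt(17)*(-2*exp(2) + 3*sin(2))/17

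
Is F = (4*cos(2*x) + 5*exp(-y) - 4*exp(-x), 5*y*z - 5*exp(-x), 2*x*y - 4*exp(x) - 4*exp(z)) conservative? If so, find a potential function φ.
No, ∇×F = (2*x - 5*y, -2*y + 4*exp(x), 5*exp(-y) + 5*exp(-x)) ≠ 0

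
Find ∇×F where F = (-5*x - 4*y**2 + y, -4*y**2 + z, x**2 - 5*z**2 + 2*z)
(-1, -2*x, 8*y - 1)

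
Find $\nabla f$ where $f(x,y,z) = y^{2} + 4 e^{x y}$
(4*y*exp(x*y), 4*x*exp(x*y) + 2*y, 0)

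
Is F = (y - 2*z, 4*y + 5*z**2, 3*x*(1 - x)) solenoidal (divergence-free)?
No, ∇·F = 4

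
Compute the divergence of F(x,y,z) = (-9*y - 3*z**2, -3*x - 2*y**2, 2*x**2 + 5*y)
-4*y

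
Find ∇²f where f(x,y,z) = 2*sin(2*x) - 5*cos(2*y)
-8*sin(2*x) + 20*cos(2*y)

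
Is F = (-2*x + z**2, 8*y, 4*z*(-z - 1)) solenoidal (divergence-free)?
No, ∇·F = 2 - 8*z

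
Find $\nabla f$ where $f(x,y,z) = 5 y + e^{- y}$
(0, 5 - exp(-y), 0)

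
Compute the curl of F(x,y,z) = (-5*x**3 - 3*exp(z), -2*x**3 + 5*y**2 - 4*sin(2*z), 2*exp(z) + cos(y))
(-sin(y) + 8*cos(2*z), -3*exp(z), -6*x**2)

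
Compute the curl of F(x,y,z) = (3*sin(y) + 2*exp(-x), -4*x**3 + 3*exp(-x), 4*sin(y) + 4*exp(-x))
(4*cos(y), 4*exp(-x), -12*x**2 - 3*cos(y) - 3*exp(-x))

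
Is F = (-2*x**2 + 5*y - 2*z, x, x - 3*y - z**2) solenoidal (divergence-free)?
No, ∇·F = -4*x - 2*z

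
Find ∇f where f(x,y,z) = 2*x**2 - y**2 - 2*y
(4*x, -2*y - 2, 0)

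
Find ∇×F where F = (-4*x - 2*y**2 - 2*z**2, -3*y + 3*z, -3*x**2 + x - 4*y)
(-7, 6*x - 4*z - 1, 4*y)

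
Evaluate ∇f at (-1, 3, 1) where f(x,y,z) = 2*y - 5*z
(0, 2, -5)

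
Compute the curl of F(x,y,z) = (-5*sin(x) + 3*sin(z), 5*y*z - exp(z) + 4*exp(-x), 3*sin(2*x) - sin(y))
(-5*y + exp(z) - cos(y), -6*cos(2*x) + 3*cos(z), -4*exp(-x))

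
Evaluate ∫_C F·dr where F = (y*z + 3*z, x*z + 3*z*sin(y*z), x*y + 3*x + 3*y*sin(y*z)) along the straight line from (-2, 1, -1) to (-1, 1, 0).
-11 + 3*cos(1)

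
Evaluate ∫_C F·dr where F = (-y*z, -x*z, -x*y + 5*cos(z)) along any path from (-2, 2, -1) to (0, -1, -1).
4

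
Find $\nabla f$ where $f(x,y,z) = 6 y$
(0, 6, 0)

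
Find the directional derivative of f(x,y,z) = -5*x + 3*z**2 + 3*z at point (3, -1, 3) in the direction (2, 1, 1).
11*sqrt(6)/6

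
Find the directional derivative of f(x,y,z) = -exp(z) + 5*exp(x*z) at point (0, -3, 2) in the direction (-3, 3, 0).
-5*sqrt(2)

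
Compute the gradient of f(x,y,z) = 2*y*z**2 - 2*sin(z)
(0, 2*z**2, 4*y*z - 2*cos(z))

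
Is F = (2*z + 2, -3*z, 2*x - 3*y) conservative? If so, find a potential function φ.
Yes, F is conservative. φ = 2*x*z + 2*x - 3*y*z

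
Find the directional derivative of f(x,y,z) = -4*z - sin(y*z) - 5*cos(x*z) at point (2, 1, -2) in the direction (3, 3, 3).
sqrt(3)*(-4 + cos(2))/3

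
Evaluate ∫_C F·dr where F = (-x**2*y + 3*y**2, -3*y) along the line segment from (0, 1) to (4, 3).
-40/3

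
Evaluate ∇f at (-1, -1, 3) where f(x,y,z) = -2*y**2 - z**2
(0, 4, -6)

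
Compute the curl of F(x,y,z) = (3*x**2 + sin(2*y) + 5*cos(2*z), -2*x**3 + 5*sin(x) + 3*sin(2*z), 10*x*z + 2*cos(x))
(-6*cos(2*z), -10*z + 2*sin(x) - 10*sin(2*z), -6*x**2 + 5*cos(x) - 2*cos(2*y))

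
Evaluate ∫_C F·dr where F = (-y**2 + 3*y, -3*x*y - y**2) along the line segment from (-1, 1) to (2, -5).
-42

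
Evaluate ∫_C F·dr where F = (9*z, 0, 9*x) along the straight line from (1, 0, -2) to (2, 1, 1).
36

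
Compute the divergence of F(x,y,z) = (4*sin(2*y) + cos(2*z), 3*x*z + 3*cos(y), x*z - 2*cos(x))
x - 3*sin(y)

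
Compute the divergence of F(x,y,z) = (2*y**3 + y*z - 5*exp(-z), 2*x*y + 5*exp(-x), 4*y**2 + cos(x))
2*x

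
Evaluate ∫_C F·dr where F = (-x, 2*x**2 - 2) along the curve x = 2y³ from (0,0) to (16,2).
100/7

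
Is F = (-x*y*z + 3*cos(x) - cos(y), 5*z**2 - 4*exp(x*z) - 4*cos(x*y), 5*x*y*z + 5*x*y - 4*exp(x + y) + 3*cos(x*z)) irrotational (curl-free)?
No, ∇×F = (5*x*z + 4*x*exp(x*z) + 5*x - 10*z - 4*exp(x + y), -x*y - 5*y*z - 5*y + 3*z*sin(x*z) + 4*exp(x + y), x*z + 4*y*sin(x*y) - 4*z*exp(x*z) - sin(y))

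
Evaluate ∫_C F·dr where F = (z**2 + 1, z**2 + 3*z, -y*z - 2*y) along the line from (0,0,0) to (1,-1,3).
5/2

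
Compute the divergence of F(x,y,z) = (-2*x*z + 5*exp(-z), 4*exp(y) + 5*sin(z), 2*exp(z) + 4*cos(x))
-2*z + 4*exp(y) + 2*exp(z)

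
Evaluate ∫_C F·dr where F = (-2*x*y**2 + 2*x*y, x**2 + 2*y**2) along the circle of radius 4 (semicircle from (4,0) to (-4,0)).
0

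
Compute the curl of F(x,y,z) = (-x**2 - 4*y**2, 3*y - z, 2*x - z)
(1, -2, 8*y)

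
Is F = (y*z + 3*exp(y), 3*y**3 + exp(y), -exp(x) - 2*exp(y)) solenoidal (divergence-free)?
No, ∇·F = 9*y**2 + exp(y)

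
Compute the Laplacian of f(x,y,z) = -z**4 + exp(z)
-12*z**2 + exp(z)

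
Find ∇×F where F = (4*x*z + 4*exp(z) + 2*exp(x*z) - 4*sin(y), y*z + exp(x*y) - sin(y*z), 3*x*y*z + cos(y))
(3*x*z + y*cos(y*z) - y - sin(y), 2*x*exp(x*z) + 4*x - 3*y*z + 4*exp(z), y*exp(x*y) + 4*cos(y))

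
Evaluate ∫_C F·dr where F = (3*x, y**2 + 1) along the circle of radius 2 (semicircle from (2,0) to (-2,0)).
0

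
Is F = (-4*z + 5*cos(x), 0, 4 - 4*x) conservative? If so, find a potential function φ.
Yes, F is conservative. φ = -4*x*z + 4*z + 5*sin(x)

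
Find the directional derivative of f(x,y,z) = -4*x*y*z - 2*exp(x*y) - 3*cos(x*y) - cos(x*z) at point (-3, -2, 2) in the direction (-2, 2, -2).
2*sqrt(3)*(-2*sin(6) + 16 + exp(6))/3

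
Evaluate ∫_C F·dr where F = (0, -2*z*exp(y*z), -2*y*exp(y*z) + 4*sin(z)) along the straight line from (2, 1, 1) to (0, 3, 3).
-2*exp(9) + 4*cos(1) - 4*cos(3) + 2*E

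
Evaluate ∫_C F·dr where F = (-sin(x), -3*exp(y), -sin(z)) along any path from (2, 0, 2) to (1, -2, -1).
-3*exp(-2) - 2*cos(2) + 2*cos(1) + 3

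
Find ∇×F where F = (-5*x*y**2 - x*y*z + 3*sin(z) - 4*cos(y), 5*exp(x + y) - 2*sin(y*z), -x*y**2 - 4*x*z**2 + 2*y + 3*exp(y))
(-2*x*y + 2*y*cos(y*z) + 3*exp(y) + 2, -x*y + y**2 + 4*z**2 + 3*cos(z), 10*x*y + x*z + 5*exp(x + y) - 4*sin(y))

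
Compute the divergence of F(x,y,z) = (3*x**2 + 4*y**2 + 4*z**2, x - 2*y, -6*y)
6*x - 2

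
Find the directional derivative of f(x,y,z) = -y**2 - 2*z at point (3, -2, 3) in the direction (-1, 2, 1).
sqrt(6)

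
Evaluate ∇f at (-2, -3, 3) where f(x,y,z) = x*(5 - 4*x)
(21, 0, 0)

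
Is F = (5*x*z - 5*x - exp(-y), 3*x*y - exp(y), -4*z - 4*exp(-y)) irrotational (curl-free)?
No, ∇×F = (4*exp(-y), 5*x, 3*y - exp(-y))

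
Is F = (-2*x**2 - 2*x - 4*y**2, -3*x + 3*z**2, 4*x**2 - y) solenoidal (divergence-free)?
No, ∇·F = -4*x - 2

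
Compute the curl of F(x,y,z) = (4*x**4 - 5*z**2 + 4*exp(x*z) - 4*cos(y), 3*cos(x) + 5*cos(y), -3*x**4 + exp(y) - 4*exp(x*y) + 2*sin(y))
(-4*x*exp(x*y) + exp(y) + 2*cos(y), 12*x**3 + 4*x*exp(x*z) + 4*y*exp(x*y) - 10*z, -3*sin(x) - 4*sin(y))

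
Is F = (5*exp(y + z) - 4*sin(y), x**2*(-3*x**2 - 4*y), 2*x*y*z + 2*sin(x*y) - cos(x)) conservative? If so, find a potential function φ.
No, ∇×F = (2*x*(z + cos(x*y)), -2*y*z - 2*y*cos(x*y) + 5*exp(y + z) - sin(x), -12*x**3 - 8*x*y - 5*exp(y + z) + 4*cos(y)) ≠ 0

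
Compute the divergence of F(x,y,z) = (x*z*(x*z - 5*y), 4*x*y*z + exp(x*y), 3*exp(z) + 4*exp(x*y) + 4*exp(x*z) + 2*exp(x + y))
2*x*z**2 + 4*x*z + x*exp(x*y) + 4*x*exp(x*z) - 5*y*z + 3*exp(z)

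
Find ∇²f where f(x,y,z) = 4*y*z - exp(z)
-exp(z)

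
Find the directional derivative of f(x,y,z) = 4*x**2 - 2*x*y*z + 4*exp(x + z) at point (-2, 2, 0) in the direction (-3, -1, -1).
8*sqrt(11)*(-2 + 5*exp(2))*exp(-2)/11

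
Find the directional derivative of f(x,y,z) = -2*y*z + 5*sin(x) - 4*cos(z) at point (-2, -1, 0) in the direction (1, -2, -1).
sqrt(6)*(5*cos(2) - 2)/6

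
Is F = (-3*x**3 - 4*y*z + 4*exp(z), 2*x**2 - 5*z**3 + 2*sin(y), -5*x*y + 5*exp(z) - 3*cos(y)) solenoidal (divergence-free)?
No, ∇·F = -9*x**2 + 5*exp(z) + 2*cos(y)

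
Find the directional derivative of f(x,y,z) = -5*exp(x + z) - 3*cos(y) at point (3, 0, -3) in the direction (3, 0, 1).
-2*sqrt(10)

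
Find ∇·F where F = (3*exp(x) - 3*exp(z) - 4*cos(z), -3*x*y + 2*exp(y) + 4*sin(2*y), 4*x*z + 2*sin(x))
x + 3*exp(x) + 2*exp(y) + 8*cos(2*y)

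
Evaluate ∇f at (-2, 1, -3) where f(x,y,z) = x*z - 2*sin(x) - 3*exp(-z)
(-3 - 2*cos(2), 0, -2 + 3*exp(3))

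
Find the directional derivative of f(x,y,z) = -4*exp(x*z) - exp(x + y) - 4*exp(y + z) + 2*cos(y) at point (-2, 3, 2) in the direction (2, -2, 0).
sqrt(2)*(-4 + exp(4)*sin(3) + 2*exp(9))*exp(-4)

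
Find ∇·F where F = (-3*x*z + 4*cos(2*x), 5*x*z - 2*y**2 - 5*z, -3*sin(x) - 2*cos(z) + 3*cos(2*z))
-4*y - 3*z - 8*sin(2*x) + 2*sin(z) - 6*sin(2*z)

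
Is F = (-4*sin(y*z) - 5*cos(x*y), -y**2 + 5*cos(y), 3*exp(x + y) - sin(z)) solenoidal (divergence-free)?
No, ∇·F = 5*y*sin(x*y) - 2*y - 5*sin(y) - cos(z)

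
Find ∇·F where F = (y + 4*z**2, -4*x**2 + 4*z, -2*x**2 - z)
-1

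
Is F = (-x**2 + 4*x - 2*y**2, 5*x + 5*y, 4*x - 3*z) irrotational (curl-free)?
No, ∇×F = (0, -4, 4*y + 5)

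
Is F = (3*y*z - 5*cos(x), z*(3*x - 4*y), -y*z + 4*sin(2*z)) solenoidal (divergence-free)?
No, ∇·F = -y - 4*z + 5*sin(x) + 8*cos(2*z)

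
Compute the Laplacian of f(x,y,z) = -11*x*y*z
0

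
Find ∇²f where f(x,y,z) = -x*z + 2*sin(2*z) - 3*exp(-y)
-8*sin(2*z) - 3*exp(-y)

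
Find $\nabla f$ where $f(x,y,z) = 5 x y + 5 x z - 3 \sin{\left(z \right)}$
(5*y + 5*z, 5*x, 5*x - 3*cos(z))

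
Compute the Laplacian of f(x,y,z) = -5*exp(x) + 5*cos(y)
-5*exp(x) - 5*cos(y)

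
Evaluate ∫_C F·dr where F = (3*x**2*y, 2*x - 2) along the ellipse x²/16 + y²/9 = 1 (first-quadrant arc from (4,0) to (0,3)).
-30*pi - 6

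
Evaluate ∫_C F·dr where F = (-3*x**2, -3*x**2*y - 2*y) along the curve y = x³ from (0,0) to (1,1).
-25/8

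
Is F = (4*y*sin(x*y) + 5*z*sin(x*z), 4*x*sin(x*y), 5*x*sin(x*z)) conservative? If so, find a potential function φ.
Yes, F is conservative. φ = -4*cos(x*y) - 5*cos(x*z)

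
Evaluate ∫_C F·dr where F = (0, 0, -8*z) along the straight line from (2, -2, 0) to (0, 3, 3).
-36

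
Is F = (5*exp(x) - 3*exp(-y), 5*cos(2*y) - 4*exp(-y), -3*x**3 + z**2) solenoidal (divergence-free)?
No, ∇·F = 2*z + 5*exp(x) - 10*sin(2*y) + 4*exp(-y)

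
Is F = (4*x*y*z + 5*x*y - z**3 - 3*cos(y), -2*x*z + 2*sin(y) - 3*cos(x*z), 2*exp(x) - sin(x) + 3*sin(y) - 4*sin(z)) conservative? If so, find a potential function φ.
No, ∇×F = (-3*x*sin(x*z) + 2*x + 3*cos(y), 4*x*y - 3*z**2 - 2*exp(x) + cos(x), -4*x*z - 5*x + 3*z*sin(x*z) - 2*z - 3*sin(y)) ≠ 0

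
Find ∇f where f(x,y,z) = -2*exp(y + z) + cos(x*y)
(-y*sin(x*y), -x*sin(x*y) - 2*exp(y + z), -2*exp(y + z))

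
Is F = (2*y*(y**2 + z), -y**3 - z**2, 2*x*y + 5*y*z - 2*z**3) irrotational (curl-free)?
No, ∇×F = (2*x + 7*z, 0, -6*y**2 - 2*z)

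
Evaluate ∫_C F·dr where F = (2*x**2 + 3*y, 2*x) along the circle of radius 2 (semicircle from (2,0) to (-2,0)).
-32/3 - 2*pi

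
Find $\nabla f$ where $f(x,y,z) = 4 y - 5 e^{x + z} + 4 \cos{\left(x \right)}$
(-5*exp(x + z) - 4*sin(x), 4, -5*exp(x + z))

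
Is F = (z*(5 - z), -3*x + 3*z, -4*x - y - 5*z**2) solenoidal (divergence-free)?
No, ∇·F = -10*z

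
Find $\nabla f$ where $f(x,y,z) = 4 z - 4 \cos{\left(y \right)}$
(0, 4*sin(y), 4)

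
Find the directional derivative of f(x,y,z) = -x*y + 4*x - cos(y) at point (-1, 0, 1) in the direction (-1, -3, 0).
-7*sqrt(10)/10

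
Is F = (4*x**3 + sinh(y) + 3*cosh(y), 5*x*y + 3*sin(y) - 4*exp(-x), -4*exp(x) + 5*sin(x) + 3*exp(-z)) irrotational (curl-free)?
No, ∇×F = (0, 4*exp(x) - 5*cos(x), 5*y - 3*sinh(y) - cosh(y) + 4*exp(-x))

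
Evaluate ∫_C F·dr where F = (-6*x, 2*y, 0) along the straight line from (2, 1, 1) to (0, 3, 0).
20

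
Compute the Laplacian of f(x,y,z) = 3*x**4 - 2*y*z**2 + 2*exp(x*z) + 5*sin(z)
2*x**2*exp(x*z) + 36*x**2 - 4*y + 2*z**2*exp(x*z) - 5*sin(z)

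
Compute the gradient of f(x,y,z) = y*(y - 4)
(0, 2*y - 4, 0)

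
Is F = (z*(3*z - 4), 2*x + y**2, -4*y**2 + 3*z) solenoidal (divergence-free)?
No, ∇·F = 2*y + 3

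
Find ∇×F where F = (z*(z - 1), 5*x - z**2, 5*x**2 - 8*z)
(2*z, -10*x + 2*z - 1, 5)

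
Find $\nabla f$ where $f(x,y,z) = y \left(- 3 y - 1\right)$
(0, -6*y - 1, 0)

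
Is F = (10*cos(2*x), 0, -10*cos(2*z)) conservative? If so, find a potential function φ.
Yes, F is conservative. φ = 5*sin(2*x) - 5*sin(2*z)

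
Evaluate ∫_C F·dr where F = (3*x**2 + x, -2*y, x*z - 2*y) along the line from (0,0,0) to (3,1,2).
65/2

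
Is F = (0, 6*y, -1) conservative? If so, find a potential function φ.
Yes, F is conservative. φ = 3*y**2 - z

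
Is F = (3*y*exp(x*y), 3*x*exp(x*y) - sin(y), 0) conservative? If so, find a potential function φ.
Yes, F is conservative. φ = 3*exp(x*y) + cos(y)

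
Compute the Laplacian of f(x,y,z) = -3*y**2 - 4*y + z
-6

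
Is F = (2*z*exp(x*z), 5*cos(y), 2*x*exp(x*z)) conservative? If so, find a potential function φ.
Yes, F is conservative. φ = 2*exp(x*z) + 5*sin(y)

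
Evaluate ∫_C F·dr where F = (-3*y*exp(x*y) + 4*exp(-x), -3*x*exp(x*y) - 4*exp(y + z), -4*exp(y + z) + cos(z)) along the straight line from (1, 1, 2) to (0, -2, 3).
-7 - E - sin(2) + sin(3) + 4*exp(-1) + 4*exp(3)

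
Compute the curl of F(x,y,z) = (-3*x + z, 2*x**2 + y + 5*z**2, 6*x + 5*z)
(-10*z, -5, 4*x)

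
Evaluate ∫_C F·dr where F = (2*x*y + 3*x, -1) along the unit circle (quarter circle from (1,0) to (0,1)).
-19/6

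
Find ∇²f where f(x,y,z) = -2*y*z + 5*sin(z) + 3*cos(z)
-5*sin(z) - 3*cos(z)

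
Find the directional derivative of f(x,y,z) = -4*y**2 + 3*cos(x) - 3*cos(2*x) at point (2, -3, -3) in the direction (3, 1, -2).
3*sqrt(14)*(6*sin(4) - 3*sin(2) + 8)/14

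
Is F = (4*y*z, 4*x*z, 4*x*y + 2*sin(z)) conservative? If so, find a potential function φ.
Yes, F is conservative. φ = 4*x*y*z - 2*cos(z)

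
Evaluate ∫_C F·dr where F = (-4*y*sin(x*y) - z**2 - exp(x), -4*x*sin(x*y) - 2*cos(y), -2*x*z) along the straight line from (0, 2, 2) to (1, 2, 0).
-3 - E + 4*cos(2)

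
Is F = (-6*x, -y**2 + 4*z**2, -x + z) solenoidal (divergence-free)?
No, ∇·F = -2*y - 5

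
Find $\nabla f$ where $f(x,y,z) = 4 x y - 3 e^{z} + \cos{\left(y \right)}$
(4*y, 4*x - sin(y), -3*exp(z))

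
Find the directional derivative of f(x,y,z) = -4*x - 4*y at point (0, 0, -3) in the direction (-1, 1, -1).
0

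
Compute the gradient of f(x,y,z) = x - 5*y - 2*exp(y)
(1, -2*exp(y) - 5, 0)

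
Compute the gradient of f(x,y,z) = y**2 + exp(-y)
(0, 2*y - exp(-y), 0)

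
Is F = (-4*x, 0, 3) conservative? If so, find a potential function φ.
Yes, F is conservative. φ = -2*x**2 + 3*z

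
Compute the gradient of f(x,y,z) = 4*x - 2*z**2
(4, 0, -4*z)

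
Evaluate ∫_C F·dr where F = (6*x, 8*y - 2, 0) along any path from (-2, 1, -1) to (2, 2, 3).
10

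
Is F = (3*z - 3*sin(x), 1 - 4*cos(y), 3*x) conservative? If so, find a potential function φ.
Yes, F is conservative. φ = 3*x*z + y - 4*sin(y) + 3*cos(x)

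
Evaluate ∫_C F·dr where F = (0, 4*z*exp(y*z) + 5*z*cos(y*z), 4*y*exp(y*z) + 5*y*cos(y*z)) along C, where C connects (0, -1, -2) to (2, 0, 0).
-4*exp(2) - 5*sin(2) + 4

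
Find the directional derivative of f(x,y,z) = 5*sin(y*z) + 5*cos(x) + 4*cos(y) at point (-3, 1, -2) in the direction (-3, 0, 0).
-5*sin(3)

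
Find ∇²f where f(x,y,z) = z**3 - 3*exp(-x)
6*z - 3*exp(-x)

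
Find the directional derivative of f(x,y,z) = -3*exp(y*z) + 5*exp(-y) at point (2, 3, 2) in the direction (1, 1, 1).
sqrt(3)*(-5*exp(9) - 5/3)*exp(-3)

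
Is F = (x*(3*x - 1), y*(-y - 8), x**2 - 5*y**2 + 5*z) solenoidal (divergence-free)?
No, ∇·F = 6*x - 2*y - 4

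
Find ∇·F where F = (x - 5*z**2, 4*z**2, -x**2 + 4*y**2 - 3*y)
1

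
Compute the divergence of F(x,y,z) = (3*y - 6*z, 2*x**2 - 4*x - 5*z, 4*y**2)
0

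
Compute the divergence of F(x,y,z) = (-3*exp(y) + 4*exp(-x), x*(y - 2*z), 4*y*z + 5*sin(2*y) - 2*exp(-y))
x + 4*y - 4*exp(-x)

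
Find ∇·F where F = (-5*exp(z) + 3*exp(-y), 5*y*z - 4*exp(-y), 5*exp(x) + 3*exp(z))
5*z + 3*exp(z) + 4*exp(-y)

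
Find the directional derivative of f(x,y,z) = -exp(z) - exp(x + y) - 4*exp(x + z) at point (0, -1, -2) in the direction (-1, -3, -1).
sqrt(11)*(9 + 4*E)*exp(-2)/11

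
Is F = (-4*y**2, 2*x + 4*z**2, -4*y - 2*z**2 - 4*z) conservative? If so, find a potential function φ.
No, ∇×F = (-8*z - 4, 0, 8*y + 2) ≠ 0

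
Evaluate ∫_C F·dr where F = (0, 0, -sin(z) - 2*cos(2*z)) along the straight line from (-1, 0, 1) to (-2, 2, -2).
sin(4) - cos(1) + sqrt(2)*sin(pi/4 + 2)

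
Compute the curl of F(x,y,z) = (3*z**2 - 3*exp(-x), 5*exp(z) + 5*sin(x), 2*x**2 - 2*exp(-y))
(-5*exp(z) + 2*exp(-y), -4*x + 6*z, 5*cos(x))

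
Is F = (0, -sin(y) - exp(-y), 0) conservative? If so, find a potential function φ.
Yes, F is conservative. φ = cos(y) + exp(-y)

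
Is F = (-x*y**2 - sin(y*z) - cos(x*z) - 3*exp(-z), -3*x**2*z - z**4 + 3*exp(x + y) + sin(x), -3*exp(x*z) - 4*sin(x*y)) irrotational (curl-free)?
No, ∇×F = (3*x**2 - 4*x*cos(x*y) + 4*z**3, x*sin(x*z) + 4*y*cos(x*y) - y*cos(y*z) + 3*z*exp(x*z) + 3*exp(-z), 2*x*y - 6*x*z + z*cos(y*z) + 3*exp(x + y) + cos(x))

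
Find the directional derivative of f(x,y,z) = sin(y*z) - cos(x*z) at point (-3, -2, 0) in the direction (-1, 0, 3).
-3*sqrt(10)/5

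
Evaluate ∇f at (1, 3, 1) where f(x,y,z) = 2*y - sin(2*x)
(-2*cos(2), 2, 0)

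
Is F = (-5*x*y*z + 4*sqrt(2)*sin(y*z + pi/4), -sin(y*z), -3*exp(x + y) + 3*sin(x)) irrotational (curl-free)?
No, ∇×F = (y*cos(y*z) - 3*exp(x + y), -5*x*y + 4*sqrt(2)*y*cos(y*z + pi/4) + 3*exp(x + y) - 3*cos(x), z*(5*x - 4*sqrt(2)*cos(y*z + pi/4)))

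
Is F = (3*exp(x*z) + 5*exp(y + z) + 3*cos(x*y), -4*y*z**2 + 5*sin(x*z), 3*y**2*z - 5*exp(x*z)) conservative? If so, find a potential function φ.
No, ∇×F = (-5*x*cos(x*z) + 14*y*z, 3*x*exp(x*z) + 5*z*exp(x*z) + 5*exp(y + z), 3*x*sin(x*y) + 5*z*cos(x*z) - 5*exp(y + z)) ≠ 0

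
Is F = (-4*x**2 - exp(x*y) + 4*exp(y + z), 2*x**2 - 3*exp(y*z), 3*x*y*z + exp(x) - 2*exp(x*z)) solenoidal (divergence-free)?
No, ∇·F = 3*x*y - 2*x*exp(x*z) - 8*x - y*exp(x*y) - 3*z*exp(y*z)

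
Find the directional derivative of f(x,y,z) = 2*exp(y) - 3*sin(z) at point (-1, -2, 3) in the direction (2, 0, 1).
-3*sqrt(5)*cos(3)/5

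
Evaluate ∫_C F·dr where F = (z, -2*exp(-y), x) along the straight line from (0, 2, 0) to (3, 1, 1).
-2*exp(-2) + 2*exp(-1) + 3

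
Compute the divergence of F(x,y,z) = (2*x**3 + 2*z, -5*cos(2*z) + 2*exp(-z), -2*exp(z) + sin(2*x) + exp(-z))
6*x**2 - sinh(z) - 3*cosh(z)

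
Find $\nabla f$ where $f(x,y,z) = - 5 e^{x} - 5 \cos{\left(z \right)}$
(-5*exp(x), 0, 5*sin(z))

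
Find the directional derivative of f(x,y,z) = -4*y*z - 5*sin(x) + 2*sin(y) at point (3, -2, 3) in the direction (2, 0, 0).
-5*cos(3)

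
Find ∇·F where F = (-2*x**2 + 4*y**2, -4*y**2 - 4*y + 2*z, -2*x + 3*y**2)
-4*x - 8*y - 4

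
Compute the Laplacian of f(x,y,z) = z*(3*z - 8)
6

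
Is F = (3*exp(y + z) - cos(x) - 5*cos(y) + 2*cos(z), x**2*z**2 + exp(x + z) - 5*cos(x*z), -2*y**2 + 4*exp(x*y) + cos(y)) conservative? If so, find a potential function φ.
No, ∇×F = (-2*x**2*z + 4*x*exp(x*y) - 5*x*sin(x*z) - 4*y - exp(x + z) - sin(y), -4*y*exp(x*y) + 3*exp(y + z) - 2*sin(z), 2*x*z**2 + 5*z*sin(x*z) + exp(x + z) - 3*exp(y + z) - 5*sin(y)) ≠ 0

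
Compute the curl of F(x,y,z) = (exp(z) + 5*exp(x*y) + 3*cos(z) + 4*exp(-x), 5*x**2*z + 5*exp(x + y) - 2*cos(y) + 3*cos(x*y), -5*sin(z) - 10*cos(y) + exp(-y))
(-5*x**2 + 10*sin(y) - exp(-y), exp(z) - 3*sin(z), 10*x*z - 5*x*exp(x*y) - 3*y*sin(x*y) + 5*exp(x + y))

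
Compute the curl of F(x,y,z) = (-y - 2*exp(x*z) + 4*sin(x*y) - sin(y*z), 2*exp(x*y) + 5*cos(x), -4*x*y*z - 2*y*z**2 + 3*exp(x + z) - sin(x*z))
(2*z*(-2*x - z), -2*x*exp(x*z) + 4*y*z - y*cos(y*z) + z*cos(x*z) - 3*exp(x + z), -4*x*cos(x*y) + 2*y*exp(x*y) + z*cos(y*z) - 5*sin(x) + 1)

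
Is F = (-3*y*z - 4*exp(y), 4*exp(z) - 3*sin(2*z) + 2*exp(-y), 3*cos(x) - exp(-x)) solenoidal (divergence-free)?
No, ∇·F = -2*exp(-y)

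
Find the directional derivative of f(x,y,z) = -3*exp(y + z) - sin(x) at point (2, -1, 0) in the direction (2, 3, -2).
-sqrt(17)*(2*E*cos(2) + 3)*exp(-1)/17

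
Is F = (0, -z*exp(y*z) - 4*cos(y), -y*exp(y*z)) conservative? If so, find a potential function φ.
Yes, F is conservative. φ = -exp(y*z) - 4*sin(y)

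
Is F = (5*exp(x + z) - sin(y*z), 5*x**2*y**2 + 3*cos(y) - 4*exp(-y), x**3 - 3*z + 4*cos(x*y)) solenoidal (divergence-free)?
No, ∇·F = 10*x**2*y + 5*exp(x + z) - 3*sin(y) - 3 + 4*exp(-y)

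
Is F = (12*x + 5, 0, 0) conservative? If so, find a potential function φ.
Yes, F is conservative. φ = x*(6*x + 5)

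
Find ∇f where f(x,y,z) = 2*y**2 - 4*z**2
(0, 4*y, -8*z)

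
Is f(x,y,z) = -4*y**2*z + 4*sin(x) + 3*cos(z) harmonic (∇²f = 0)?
No, ∇²f = -8*z - 4*sin(x) - 3*cos(z)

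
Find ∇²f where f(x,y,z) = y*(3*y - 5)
6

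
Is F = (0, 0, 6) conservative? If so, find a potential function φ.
Yes, F is conservative. φ = 6*z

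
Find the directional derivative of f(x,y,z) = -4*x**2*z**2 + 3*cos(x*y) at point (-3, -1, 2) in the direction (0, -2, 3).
-18*sqrt(13)*(sin(3) + 24)/13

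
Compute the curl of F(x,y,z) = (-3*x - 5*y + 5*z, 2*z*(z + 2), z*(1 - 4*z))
(-4*z - 4, 5, 5)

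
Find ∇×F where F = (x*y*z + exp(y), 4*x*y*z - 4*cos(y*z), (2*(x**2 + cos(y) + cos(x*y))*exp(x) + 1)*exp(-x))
(-4*x*y - 2*x*sin(x*y) - 4*y*sin(y*z) - 2*sin(y), x*y - 4*x + 2*y*sin(x*y) + exp(-x), -x*z + 4*y*z - exp(y))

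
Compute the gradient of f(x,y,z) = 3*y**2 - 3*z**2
(0, 6*y, -6*z)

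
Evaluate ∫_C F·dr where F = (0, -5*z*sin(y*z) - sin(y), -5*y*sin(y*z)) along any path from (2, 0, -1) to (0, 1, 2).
-6 + 5*cos(2) + cos(1)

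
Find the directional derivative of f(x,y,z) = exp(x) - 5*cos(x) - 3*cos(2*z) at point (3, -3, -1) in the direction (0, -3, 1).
-3*sqrt(10)*sin(2)/5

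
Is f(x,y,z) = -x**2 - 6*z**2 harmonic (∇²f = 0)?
No, ∇²f = -14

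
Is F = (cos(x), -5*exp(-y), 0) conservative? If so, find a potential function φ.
Yes, F is conservative. φ = sin(x) + 5*exp(-y)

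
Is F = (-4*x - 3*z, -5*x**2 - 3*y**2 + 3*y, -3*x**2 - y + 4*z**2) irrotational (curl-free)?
No, ∇×F = (-1, 6*x - 3, -10*x)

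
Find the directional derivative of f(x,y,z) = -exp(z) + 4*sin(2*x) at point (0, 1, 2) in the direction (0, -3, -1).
sqrt(10)*exp(2)/10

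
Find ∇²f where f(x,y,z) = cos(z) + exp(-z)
-cos(z) + exp(-z)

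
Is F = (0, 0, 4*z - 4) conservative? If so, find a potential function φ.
Yes, F is conservative. φ = 2*z*(z - 2)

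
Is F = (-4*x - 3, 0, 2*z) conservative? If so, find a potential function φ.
Yes, F is conservative. φ = -2*x**2 - 3*x + z**2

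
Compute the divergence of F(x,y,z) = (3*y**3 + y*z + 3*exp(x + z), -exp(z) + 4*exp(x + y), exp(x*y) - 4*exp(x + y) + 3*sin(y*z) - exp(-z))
((3*y*cos(y*z) + 4*exp(x + y) + 3*exp(x + z))*exp(z) + 1)*exp(-z)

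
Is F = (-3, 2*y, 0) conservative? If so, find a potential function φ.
Yes, F is conservative. φ = -3*x + y**2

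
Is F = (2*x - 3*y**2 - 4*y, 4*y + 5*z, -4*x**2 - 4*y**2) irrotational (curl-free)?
No, ∇×F = (-8*y - 5, 8*x, 6*y + 4)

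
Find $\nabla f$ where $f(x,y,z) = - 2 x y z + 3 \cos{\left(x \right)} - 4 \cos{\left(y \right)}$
(-2*y*z - 3*sin(x), -2*x*z + 4*sin(y), -2*x*y)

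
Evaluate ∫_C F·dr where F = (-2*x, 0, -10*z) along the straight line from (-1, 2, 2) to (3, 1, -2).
-8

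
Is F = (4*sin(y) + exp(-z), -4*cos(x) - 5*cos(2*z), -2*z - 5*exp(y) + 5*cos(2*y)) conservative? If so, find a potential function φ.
No, ∇×F = (-5*exp(y) - 10*sin(2*y) - 10*sin(2*z), -exp(-z), 4*sin(x) - 4*cos(y)) ≠ 0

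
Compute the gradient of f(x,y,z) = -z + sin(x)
(cos(x), 0, -1)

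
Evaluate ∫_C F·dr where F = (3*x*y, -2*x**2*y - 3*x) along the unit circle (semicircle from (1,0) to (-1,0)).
-3*pi/2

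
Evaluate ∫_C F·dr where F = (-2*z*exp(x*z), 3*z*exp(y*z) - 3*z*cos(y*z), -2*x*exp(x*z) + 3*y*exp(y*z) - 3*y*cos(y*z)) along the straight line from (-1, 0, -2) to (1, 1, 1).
-3 - 3*sin(1) + E + 2*exp(2)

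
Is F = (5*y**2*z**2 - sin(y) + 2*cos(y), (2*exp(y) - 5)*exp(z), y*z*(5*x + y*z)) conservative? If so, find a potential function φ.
No, ∇×F = (y*z**2 + z*(5*x + y*z) + (5 - 2*exp(y))*exp(z), 5*y*z*(2*y - 1), -10*y*z**2 + 2*sin(y) + cos(y)) ≠ 0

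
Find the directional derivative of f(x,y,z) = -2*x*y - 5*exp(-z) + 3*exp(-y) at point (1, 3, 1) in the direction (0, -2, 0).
3*exp(-3) + 2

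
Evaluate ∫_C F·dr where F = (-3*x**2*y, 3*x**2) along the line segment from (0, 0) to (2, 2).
-4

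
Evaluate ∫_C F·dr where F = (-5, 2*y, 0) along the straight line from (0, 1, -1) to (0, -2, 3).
3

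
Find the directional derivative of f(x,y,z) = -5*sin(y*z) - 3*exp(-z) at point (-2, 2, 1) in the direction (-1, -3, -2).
sqrt(14)*(35*E*cos(2) - 6)*exp(-1)/14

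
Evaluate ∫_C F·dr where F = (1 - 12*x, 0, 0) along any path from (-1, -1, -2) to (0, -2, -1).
7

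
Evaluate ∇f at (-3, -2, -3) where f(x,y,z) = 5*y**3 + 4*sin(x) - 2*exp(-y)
(4*cos(3), 2*exp(2) + 60, 0)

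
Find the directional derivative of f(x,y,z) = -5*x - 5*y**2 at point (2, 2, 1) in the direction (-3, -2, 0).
55*sqrt(13)/13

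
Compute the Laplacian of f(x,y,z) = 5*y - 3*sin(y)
3*sin(y)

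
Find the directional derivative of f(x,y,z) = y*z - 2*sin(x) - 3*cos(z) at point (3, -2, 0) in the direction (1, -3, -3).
2*sqrt(19)*(3 - cos(3))/19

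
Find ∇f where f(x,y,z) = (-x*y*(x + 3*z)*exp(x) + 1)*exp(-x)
(-2*x*y - 3*y*z - exp(-x), -x*(x + 3*z), -3*x*y)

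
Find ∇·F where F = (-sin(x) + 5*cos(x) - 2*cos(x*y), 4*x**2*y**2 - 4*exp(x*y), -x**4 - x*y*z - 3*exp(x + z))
8*x**2*y - x*y - 4*x*exp(x*y) + 2*y*sin(x*y) - 3*exp(x + z) - 5*sin(x) - cos(x)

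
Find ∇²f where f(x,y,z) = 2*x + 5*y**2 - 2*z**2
6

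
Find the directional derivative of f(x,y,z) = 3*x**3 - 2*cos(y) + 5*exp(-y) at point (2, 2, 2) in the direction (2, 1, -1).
sqrt(6)*(-5 + 2*exp(2)*sin(2) + 72*exp(2))*exp(-2)/6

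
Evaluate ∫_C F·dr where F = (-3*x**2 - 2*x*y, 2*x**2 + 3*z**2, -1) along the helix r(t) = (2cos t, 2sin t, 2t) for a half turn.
16 - 50*pi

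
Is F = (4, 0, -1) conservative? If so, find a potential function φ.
Yes, F is conservative. φ = 4*x - z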